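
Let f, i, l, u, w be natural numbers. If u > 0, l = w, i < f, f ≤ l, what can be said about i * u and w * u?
i * u < w * u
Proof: Because l = w and f ≤ l, f ≤ w. Since i < f, i < w. u > 0, so i * u < w * u.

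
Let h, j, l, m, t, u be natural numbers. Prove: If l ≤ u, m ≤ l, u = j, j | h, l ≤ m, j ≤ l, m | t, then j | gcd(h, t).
From m ≤ l and l ≤ m, m = l. u = j and l ≤ u, thus l ≤ j. j ≤ l, so l = j. Since m = l, m = j. Since m | t, j | t. Since j | h, j | gcd(h, t).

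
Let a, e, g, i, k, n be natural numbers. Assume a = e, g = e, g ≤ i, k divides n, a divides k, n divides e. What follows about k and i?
k ≤ i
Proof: a = e and a divides k, hence e divides k. From k divides n and n divides e, k divides e. Since e divides k, e = k. g = e and g ≤ i, so e ≤ i. Since e = k, k ≤ i.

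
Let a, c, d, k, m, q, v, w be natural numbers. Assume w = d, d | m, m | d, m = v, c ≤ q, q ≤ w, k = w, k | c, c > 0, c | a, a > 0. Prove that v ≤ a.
d | m and m | d, so d = m. w = d, so w = m. Since m = v, w = v. c ≤ q and q ≤ w, so c ≤ w. k | c and c > 0, so k ≤ c. Since k = w, w ≤ c. Since c ≤ w, c = w. c | a, so w | a. a > 0, so w ≤ a. Since w = v, v ≤ a.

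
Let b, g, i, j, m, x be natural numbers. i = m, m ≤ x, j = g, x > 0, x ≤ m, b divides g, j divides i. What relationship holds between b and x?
b ≤ x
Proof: m ≤ x and x ≤ m, therefore m = x. From j = g and j divides i, g divides i. i = m, so g divides m. Since m = x, g divides x. Since b divides g, b divides x. x > 0, so b ≤ x.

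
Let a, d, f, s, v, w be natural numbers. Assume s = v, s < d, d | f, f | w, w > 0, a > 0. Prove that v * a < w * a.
s = v and s < d, so v < d. From d | f and f | w, d | w. Because w > 0, d ≤ w. v < d, so v < w. Since a > 0, v * a < w * a.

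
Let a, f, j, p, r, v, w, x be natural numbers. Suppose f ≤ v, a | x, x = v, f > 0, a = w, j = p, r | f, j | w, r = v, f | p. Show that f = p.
r = v and r | f, hence v | f. f > 0, so v ≤ f. Since f ≤ v, v = f. x = v, so x = f. Because a = w and a | x, w | x. j | w, so j | x. Since x = f, j | f. Since j = p, p | f. Because f | p, p = f. Then f = p.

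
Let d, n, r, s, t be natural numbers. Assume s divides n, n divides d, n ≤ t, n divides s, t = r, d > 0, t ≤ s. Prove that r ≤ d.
Because s divides n and n divides s, s = n. Since t ≤ s, t ≤ n. n ≤ t, so n = t. t = r, so n = r. Because n divides d, r divides d. Since d > 0, r ≤ d.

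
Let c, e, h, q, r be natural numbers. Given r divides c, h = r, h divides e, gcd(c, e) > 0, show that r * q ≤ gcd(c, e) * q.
h = r and h divides e, hence r divides e. r divides c, so r divides gcd(c, e). Since gcd(c, e) > 0, r ≤ gcd(c, e). By multiplying by a non-negative, r * q ≤ gcd(c, e) * q.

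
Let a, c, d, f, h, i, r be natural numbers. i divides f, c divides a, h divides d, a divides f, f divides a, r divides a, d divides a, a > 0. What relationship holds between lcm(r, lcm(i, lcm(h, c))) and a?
lcm(r, lcm(i, lcm(h, c))) ≤ a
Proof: f divides a and a divides f, hence f = a. i divides f, so i divides a. h divides d and d divides a, hence h divides a. c divides a, so lcm(h, c) divides a. Since i divides a, lcm(i, lcm(h, c)) divides a. Because r divides a, lcm(r, lcm(i, lcm(h, c))) divides a. a > 0, so lcm(r, lcm(i, lcm(h, c))) ≤ a.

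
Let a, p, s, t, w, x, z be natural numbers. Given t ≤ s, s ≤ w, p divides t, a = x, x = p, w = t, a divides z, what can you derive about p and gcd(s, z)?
p divides gcd(s, z)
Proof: Because w = t and s ≤ w, s ≤ t. t ≤ s, so t = s. Since p divides t, p divides s. a = x and a divides z, thus x divides z. Since x = p, p divides z. Since p divides s, p divides gcd(s, z).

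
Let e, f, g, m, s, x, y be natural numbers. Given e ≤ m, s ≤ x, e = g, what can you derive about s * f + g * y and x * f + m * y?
s * f + g * y ≤ x * f + m * y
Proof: s ≤ x, therefore s * f ≤ x * f. e = g and e ≤ m, hence g ≤ m. Then g * y ≤ m * y. Since s * f ≤ x * f, s * f + g * y ≤ x * f + m * y.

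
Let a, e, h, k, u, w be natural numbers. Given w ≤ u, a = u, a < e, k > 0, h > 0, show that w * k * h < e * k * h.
a = u and a < e, therefore u < e. Since w ≤ u, w < e. From k > 0, by multiplying by a positive, w * k < e * k. Combining with h > 0, by multiplying by a positive, w * k * h < e * k * h.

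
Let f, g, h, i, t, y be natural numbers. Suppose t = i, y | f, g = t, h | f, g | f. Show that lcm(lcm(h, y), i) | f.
Because h | f and y | f, lcm(h, y) | f. From g = t and t = i, g = i. Since g | f, i | f. lcm(h, y) | f, so lcm(lcm(h, y), i) | f.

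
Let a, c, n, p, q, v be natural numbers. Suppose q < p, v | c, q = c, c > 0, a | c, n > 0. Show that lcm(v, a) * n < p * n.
Since v | c and a | c, lcm(v, a) | c. c > 0, so lcm(v, a) ≤ c. q = c and q < p, so c < p. Since lcm(v, a) ≤ c, lcm(v, a) < p. From n > 0, lcm(v, a) * n < p * n.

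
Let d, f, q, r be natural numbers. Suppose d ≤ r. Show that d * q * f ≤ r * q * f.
d ≤ r. By multiplying by a non-negative, d * q ≤ r * q. By multiplying by a non-negative, d * q * f ≤ r * q * f.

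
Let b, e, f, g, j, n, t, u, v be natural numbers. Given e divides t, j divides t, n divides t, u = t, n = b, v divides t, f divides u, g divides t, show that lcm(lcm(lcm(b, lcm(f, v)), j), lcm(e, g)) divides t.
Because n = b and n divides t, b divides t. Because u = t and f divides u, f divides t. Since v divides t, lcm(f, v) divides t. b divides t, so lcm(b, lcm(f, v)) divides t. j divides t, so lcm(lcm(b, lcm(f, v)), j) divides t. Because e divides t and g divides t, lcm(e, g) divides t. lcm(lcm(b, lcm(f, v)), j) divides t, so lcm(lcm(lcm(b, lcm(f, v)), j), lcm(e, g)) divides t.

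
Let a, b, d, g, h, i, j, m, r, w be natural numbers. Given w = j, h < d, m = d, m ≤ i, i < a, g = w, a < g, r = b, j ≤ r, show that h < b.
m = d and m ≤ i, hence d ≤ i. Since h < d, h < i. Since i < a, h < a. g = w and a < g, hence a < w. h < a, so h < w. Since w = j, h < j. r = b and j ≤ r, so j ≤ b. h < j, so h < b.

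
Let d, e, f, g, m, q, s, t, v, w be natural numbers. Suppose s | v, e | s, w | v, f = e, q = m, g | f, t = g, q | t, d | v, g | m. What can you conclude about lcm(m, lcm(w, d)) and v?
lcm(m, lcm(w, d)) | v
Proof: Because q = m and q | t, m | t. Because t = g, m | g. g | m, so g = m. f = e and g | f, hence g | e. e | s, so g | s. Since s | v, g | v. g = m, so m | v. Because w | v and d | v, lcm(w, d) | v. Since m | v, lcm(m, lcm(w, d)) | v.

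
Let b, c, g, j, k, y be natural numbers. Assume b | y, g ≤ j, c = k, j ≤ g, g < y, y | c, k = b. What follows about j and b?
j < b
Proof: c = k and k = b, hence c = b. y | c, so y | b. Because b | y, y = b. Because g ≤ j and j ≤ g, g = j. g < y, so j < y. Since y = b, j < b.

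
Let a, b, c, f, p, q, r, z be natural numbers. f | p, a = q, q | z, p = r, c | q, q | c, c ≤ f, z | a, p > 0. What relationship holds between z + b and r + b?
z + b ≤ r + b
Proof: c | q and q | c, so c = q. From a = q and z | a, z | q. From q | z, q = z. From c = q, c = z. c ≤ f, so z ≤ f. f | p and p > 0, so f ≤ p. Since p = r, f ≤ r. z ≤ f, so z ≤ r. Then z + b ≤ r + b.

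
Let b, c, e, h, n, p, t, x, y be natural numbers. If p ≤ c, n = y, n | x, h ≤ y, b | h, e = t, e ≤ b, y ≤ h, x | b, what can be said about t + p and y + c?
t + p ≤ y + c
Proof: h ≤ y and y ≤ h, thus h = y. b | h, so b | y. n = y and n | x, so y | x. Because x | b, y | b. From b | y, b = y. e = t and e ≤ b, thus t ≤ b. Since b = y, t ≤ y. p ≤ c, so t + p ≤ y + c.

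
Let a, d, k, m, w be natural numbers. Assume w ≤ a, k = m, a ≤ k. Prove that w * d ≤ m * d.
k = m and a ≤ k, so a ≤ m. Since w ≤ a, w ≤ m. By multiplying by a non-negative, w * d ≤ m * d.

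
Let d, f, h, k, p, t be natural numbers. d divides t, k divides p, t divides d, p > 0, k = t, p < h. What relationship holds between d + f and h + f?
d + f < h + f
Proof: t divides d and d divides t, hence t = d. k = t and k divides p, therefore t divides p. p > 0, so t ≤ p. From p < h, t < h. Since t = d, d < h. Then d + f < h + f.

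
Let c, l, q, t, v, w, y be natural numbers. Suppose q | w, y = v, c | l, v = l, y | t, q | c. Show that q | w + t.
q | c and c | l, therefore q | l. Since y = v and v = l, y = l. y | t, so l | t. q | l, so q | t. q | w, so q | w + t.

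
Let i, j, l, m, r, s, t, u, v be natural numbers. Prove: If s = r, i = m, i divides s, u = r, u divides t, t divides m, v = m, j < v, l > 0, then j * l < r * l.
From i = m and i divides s, m divides s. Since s = r, m divides r. Because u = r and u divides t, r divides t. t divides m, so r divides m. Since m divides r, m = r. v = m and j < v, therefore j < m. Since m = r, j < r. Using l > 0, by multiplying by a positive, j * l < r * l.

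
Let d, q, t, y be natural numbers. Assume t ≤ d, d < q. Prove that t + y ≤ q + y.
Since t ≤ d and d < q, t < q. Then t + y < q + y. Then t + y ≤ q + y.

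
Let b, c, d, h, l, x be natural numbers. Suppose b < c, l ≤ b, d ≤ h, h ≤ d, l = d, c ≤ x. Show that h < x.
From d ≤ h and h ≤ d, d = h. Since l = d, l = h. Since l ≤ b, h ≤ b. b < c and c ≤ x, so b < x. Since h ≤ b, h < x.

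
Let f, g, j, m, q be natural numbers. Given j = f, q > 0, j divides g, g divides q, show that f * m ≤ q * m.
Because j divides g and g divides q, j divides q. j = f, so f divides q. q > 0, so f ≤ q. By multiplying by a non-negative, f * m ≤ q * m.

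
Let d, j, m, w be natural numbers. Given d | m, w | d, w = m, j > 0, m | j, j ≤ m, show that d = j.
Because w = m and w | d, m | d. d | m, so d = m. m | j and j > 0, thus m ≤ j. j ≤ m, so m = j. Since d = m, d = j.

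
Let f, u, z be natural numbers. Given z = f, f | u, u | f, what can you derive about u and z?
u = z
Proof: From f | u and u | f, f = u. z = f, so z = u. Then u = z.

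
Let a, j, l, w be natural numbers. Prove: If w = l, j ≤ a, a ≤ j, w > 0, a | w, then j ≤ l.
Because a ≤ j and j ≤ a, a = j. a | w and w > 0, thus a ≤ w. w = l, so a ≤ l. a = j, so j ≤ l.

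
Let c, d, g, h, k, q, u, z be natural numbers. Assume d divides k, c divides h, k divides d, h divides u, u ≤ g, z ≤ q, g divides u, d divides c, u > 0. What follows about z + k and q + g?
z + k ≤ q + g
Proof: g divides u and u > 0, thus g ≤ u. Since u ≤ g, u = g. Because d divides k and k divides d, d = k. d divides c and c divides h, thus d divides h. h divides u, so d divides u. Since d = k, k divides u. Since u > 0, k ≤ u. u = g, so k ≤ g. Because z ≤ q, z + k ≤ q + g.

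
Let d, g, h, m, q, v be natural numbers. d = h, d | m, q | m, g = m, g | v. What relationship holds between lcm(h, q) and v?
lcm(h, q) | v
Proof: d = h and d | m, therefore h | m. q | m, so lcm(h, q) | m. g = m and g | v, hence m | v. lcm(h, q) | m, so lcm(h, q) | v.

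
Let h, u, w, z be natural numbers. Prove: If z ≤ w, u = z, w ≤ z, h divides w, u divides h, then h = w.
z ≤ w and w ≤ z, hence z = w. u = z, so u = w. Since u divides h, w divides h. Since h divides w, h = w.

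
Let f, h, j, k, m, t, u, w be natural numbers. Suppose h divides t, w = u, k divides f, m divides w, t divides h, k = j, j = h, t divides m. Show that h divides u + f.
Because t divides h and h divides t, t = h. Because w = u and m divides w, m divides u. Since t divides m, t divides u. Since t = h, h divides u. k = j and j = h, hence k = h. k divides f, so h divides f. h divides u, so h divides u + f.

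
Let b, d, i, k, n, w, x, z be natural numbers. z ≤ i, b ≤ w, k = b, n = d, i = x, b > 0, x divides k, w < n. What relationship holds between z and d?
z < d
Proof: i = x and z ≤ i, therefore z ≤ x. k = b and x divides k, therefore x divides b. Since b > 0, x ≤ b. z ≤ x, so z ≤ b. Because b ≤ w and w < n, b < n. z ≤ b, so z < n. Since n = d, z < d.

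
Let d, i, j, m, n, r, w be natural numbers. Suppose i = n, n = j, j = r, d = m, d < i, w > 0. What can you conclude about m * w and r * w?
m * w < r * w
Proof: Since n = j and j = r, n = r. i = n, so i = r. Because d = m and d < i, m < i. i = r, so m < r. Since w > 0, by multiplying by a positive, m * w < r * w.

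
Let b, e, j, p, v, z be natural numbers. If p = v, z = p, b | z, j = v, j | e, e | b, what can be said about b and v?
b = v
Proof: z = p and b | z, thus b | p. Since p = v, b | v. Since j = v and j | e, v | e. e | b, so v | b. b | v, so b = v.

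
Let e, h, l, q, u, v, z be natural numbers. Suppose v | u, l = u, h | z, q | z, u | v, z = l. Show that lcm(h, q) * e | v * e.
u | v and v | u, hence u = v. From z = l and l = u, z = u. Since h | z and q | z, lcm(h, q) | z. z = u, so lcm(h, q) | u. u = v, so lcm(h, q) | v. Then lcm(h, q) * e | v * e.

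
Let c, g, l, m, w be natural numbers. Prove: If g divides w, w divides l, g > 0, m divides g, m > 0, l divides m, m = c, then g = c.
Because w divides l and l divides m, w divides m. g divides w, so g divides m. From m > 0, g ≤ m. m divides g and g > 0, hence m ≤ g. g ≤ m, so g = m. Since m = c, g = c.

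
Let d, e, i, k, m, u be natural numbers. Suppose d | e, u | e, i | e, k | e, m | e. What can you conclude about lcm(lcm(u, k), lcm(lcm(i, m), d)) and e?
lcm(lcm(u, k), lcm(lcm(i, m), d)) | e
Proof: From u | e and k | e, lcm(u, k) | e. i | e and m | e, thus lcm(i, m) | e. Since d | e, lcm(lcm(i, m), d) | e. Since lcm(u, k) | e, lcm(lcm(u, k), lcm(lcm(i, m), d)) | e.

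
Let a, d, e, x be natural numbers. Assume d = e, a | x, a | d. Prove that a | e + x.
d = e and a | d, therefore a | e. Since a | x, a | e + x.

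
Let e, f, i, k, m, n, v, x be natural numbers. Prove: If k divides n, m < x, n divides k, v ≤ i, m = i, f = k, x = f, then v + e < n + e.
Since k divides n and n divides k, k = n. From x = f and f = k, x = k. Since m = i and m < x, i < x. Since v ≤ i, v < x. x = k, so v < k. Since k = n, v < n. Then v + e < n + e.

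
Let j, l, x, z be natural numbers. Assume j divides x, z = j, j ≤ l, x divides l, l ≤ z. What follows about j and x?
j = x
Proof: z = j and l ≤ z, therefore l ≤ j. j ≤ l, so l = j. Since x divides l, x divides j. From j divides x, x = j. Then j = x.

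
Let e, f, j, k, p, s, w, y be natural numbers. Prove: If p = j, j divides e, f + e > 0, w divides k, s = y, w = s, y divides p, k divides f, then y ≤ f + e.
Since w = s and w divides k, s divides k. k divides f, so s divides f. Since s = y, y divides f. From p = j and y divides p, y divides j. j divides e, so y divides e. Since y divides f, y divides f + e. Since f + e > 0, y ≤ f + e.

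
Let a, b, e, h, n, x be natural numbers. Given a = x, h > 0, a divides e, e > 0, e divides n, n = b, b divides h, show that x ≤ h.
a divides e and e > 0, hence a ≤ e. a = x, so x ≤ e. n = b and e divides n, therefore e divides b. Since b divides h, e divides h. h > 0, so e ≤ h. Since x ≤ e, x ≤ h.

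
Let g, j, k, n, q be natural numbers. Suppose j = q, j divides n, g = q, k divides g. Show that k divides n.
Since g = q and k divides g, k divides q. From j = q and j divides n, q divides n. k divides q, so k divides n.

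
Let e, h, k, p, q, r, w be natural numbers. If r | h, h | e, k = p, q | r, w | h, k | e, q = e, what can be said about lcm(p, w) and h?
lcm(p, w) | h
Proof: From q = e and q | r, e | r. r | h, so e | h. From h | e, e = h. k = p and k | e, so p | e. Since e = h, p | h. w | h, so lcm(p, w) | h.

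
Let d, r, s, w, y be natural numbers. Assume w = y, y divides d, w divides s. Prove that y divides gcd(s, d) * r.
w = y and w divides s, thus y divides s. y divides d, so y divides gcd(s, d). Then y divides gcd(s, d) * r.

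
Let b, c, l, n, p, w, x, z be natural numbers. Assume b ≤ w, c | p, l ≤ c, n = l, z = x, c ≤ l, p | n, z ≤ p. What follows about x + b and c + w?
x + b ≤ c + w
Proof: Because l ≤ c and c ≤ l, l = c. n = l and p | n, hence p | l. Since l = c, p | c. Since c | p, p = c. z = x and z ≤ p, therefore x ≤ p. Since p = c, x ≤ c. Since b ≤ w, x + b ≤ c + w.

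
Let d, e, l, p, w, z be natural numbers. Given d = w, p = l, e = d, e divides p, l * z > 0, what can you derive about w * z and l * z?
w * z ≤ l * z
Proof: Since e = d and d = w, e = w. From p = l and e divides p, e divides l. Since e = w, w divides l. Then w * z divides l * z. Since l * z > 0, w * z ≤ l * z.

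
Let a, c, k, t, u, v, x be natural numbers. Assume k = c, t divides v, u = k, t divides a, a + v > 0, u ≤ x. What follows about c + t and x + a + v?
c + t ≤ x + a + v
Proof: Because u = k and k = c, u = c. u ≤ x, so c ≤ x. t divides a and t divides v, hence t divides a + v. a + v > 0, so t ≤ a + v. Because c ≤ x, c + t ≤ x + a + v.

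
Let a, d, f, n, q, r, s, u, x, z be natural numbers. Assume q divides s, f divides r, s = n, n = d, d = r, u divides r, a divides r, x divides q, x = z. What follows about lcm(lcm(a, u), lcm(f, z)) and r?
lcm(lcm(a, u), lcm(f, z)) divides r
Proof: a divides r and u divides r, hence lcm(a, u) divides r. From n = d and d = r, n = r. x divides q and q divides s, so x divides s. s = n, so x divides n. x = z, so z divides n. n = r, so z divides r. f divides r, so lcm(f, z) divides r. lcm(a, u) divides r, so lcm(lcm(a, u), lcm(f, z)) divides r.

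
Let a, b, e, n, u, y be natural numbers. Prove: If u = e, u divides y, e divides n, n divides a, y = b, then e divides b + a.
Because u = e and u divides y, e divides y. From y = b, e divides b. From e divides n and n divides a, e divides a. Since e divides b, e divides b + a.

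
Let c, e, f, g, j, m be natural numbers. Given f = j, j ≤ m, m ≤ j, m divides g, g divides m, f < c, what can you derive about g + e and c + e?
g + e < c + e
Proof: j ≤ m and m ≤ j, so j = m. f = j, so f = m. m divides g and g divides m, thus m = g. f = m, so f = g. Since f < c, g < c. Then g + e < c + e.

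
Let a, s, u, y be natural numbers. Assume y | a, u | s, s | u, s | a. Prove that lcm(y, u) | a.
s | u and u | s, so s = u. Since s | a, u | a. Since y | a, lcm(y, u) | a.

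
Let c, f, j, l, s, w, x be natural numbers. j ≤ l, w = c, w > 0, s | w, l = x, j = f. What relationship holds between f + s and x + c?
f + s ≤ x + c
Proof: l = x and j ≤ l, hence j ≤ x. j = f, so f ≤ x. Because s | w and w > 0, s ≤ w. Since w = c, s ≤ c. Since f ≤ x, f + s ≤ x + c.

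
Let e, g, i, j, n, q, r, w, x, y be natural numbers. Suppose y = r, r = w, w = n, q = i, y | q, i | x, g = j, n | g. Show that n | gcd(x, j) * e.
y = r and r = w, so y = w. Because w = n, y = n. q = i and y | q, hence y | i. i | x, so y | x. Since y = n, n | x. Because g = j and n | g, n | j. n | x, so n | gcd(x, j). Then n | gcd(x, j) * e.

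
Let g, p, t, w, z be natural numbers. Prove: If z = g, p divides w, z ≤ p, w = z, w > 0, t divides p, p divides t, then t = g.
t divides p and p divides t, therefore t = p. p divides w and w > 0, therefore p ≤ w. w = z, so p ≤ z. Since z ≤ p, p = z. Since t = p, t = z. Because z = g, t = g.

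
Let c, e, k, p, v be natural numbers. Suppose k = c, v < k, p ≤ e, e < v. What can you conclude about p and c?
p < c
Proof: p ≤ e and e < v, so p < v. k = c and v < k, therefore v < c. From p < v, p < c.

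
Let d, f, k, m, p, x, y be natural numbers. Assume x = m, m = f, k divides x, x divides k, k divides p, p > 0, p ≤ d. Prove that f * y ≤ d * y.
x = m and m = f, thus x = f. k divides x and x divides k, so k = x. Since k divides p, x divides p. p > 0, so x ≤ p. Since x = f, f ≤ p. p ≤ d, so f ≤ d. By multiplying by a non-negative, f * y ≤ d * y.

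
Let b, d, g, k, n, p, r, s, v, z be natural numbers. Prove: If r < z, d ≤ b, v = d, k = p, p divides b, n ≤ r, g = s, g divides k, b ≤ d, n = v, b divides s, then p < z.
Because d ≤ b and b ≤ d, d = b. From v = d, v = b. From g = s and g divides k, s divides k. Since k = p, s divides p. b divides s, so b divides p. p divides b, so b = p. v = b, so v = p. n ≤ r and r < z, so n < z. From n = v, v < z. Since v = p, p < z.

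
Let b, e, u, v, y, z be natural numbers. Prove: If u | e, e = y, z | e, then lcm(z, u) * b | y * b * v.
From z | e and u | e, lcm(z, u) | e. Since e = y, lcm(z, u) | y. Then lcm(z, u) * b | y * b. Then lcm(z, u) * b | y * b * v.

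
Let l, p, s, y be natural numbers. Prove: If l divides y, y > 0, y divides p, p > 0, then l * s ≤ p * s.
From l divides y and y > 0, l ≤ y. y divides p and p > 0, so y ≤ p. Since l ≤ y, l ≤ p. By multiplying by a non-negative, l * s ≤ p * s.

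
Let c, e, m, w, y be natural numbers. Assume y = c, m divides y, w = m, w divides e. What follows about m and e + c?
m divides e + c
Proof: w = m and w divides e, thus m divides e. y = c and m divides y, hence m divides c. Because m divides e, m divides e + c.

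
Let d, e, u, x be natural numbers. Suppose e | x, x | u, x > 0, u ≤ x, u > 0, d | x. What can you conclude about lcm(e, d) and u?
lcm(e, d) ≤ u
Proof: Since x | u and u > 0, x ≤ u. Since u ≤ x, x = u. Because e | x and d | x, lcm(e, d) | x. x > 0, so lcm(e, d) ≤ x. x = u, so lcm(e, d) ≤ u.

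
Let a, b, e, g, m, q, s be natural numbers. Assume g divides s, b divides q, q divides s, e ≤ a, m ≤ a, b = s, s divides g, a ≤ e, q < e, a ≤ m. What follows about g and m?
g < m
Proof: From b = s and b divides q, s divides q. From q divides s, q = s. Because s divides g and g divides s, s = g. Since q = s, q = g. Because a ≤ m and m ≤ a, a = m. From e ≤ a and a ≤ e, e = a. Since q < e, q < a. Since a = m, q < m. From q = g, g < m.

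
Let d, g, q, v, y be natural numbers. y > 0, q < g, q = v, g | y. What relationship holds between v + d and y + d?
v + d < y + d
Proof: q = v and q < g, thus v < g. Since g | y and y > 0, g ≤ y. Since v < g, v < y. Then v + d < y + d.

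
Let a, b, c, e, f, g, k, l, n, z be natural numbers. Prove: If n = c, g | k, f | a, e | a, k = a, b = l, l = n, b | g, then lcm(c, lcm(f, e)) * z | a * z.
Because l = n and n = c, l = c. b | g and g | k, hence b | k. k = a, so b | a. Since b = l, l | a. l = c, so c | a. f | a and e | a, hence lcm(f, e) | a. c | a, so lcm(c, lcm(f, e)) | a. Then lcm(c, lcm(f, e)) * z | a * z.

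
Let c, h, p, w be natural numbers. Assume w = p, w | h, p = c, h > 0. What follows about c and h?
c ≤ h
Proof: w = p and p = c, so w = c. w | h and h > 0, so w ≤ h. Since w = c, c ≤ h.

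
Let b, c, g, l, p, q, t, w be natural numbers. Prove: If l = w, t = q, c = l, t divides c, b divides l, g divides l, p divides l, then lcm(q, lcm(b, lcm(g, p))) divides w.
Because c = l and t divides c, t divides l. Since t = q, q divides l. From g divides l and p divides l, lcm(g, p) divides l. From b divides l, lcm(b, lcm(g, p)) divides l. Since q divides l, lcm(q, lcm(b, lcm(g, p))) divides l. l = w, so lcm(q, lcm(b, lcm(g, p))) divides w.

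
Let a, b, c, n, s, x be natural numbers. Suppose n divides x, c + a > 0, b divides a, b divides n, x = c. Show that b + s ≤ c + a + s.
b divides n and n divides x, therefore b divides x. Since x = c, b divides c. From b divides a, b divides c + a. Since c + a > 0, b ≤ c + a. Then b + s ≤ c + a + s.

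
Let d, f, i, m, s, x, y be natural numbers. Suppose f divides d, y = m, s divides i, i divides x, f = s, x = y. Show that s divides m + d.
Since x = y and i divides x, i divides y. Since s divides i, s divides y. y = m, so s divides m. f = s and f divides d, thus s divides d. s divides m, so s divides m + d.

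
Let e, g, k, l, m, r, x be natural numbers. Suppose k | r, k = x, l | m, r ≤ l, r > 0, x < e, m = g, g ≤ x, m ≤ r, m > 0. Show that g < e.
l | m and m > 0, so l ≤ m. Since r ≤ l, r ≤ m. m ≤ r, so r = m. Since m = g, r = g. From k = x and k | r, x | r. r > 0, so x ≤ r. Because r = g, x ≤ g. Since g ≤ x, x = g. x < e, so g < e.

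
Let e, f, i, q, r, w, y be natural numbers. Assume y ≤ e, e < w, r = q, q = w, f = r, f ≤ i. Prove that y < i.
y ≤ e and e < w, therefore y < w. Because r = q and q = w, r = w. f = r and f ≤ i, therefore r ≤ i. r = w, so w ≤ i. y < w, so y < i.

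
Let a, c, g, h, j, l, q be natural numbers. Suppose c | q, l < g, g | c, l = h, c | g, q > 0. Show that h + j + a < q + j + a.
Because l = h and l < g, h < g. Because c | g and g | c, c = g. c | q, so g | q. q > 0, so g ≤ q. Since h < g, h < q. Then h + j < q + j. Then h + j + a < q + j + a.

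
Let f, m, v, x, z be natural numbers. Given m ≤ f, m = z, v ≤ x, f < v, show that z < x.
Because f < v and v ≤ x, f < x. m ≤ f, so m < x. Since m = z, z < x.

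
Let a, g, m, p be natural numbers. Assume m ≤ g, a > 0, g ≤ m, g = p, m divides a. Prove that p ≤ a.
m ≤ g and g ≤ m, thus m = g. Since g = p, m = p. Because m divides a, p divides a. a > 0, so p ≤ a.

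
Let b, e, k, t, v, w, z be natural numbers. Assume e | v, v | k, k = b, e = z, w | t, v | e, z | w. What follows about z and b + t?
z | b + t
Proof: Because v | e and e | v, v = e. e = z, so v = z. k = b and v | k, therefore v | b. From v = z, z | b. z | w and w | t, hence z | t. z | b, so z | b + t.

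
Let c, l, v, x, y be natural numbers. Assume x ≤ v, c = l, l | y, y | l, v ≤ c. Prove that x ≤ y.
l | y and y | l, so l = y. Since c = l, c = y. Because x ≤ v and v ≤ c, x ≤ c. Since c = y, x ≤ y.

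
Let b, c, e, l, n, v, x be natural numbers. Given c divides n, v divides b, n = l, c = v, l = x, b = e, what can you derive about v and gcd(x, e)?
v divides gcd(x, e)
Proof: n = l and c divides n, thus c divides l. Since l = x, c divides x. Since c = v, v divides x. From b = e and v divides b, v divides e. v divides x, so v divides gcd(x, e).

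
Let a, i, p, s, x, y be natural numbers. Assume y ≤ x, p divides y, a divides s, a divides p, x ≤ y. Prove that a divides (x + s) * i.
y ≤ x and x ≤ y, therefore y = x. a divides p and p divides y, thus a divides y. Since y = x, a divides x. Since a divides s, a divides x + s. Then a divides (x + s) * i.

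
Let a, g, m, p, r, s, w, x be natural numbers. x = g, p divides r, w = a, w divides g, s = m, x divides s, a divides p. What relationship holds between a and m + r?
a divides m + r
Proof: w = a and w divides g, therefore a divides g. s = m and x divides s, thus x divides m. From x = g, g divides m. Since a divides g, a divides m. a divides p and p divides r, thus a divides r. Since a divides m, a divides m + r.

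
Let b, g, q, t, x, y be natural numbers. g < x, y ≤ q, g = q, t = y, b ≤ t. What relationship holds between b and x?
b < x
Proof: t = y and b ≤ t, so b ≤ y. y ≤ q, so b ≤ q. g = q and g < x, hence q < x. b ≤ q, so b < x.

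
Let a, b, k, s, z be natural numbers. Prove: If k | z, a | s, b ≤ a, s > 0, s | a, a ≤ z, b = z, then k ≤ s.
b = z and b ≤ a, thus z ≤ a. a ≤ z, so z = a. From a | s and s | a, a = s. From z = a, z = s. k | z, so k | s. s > 0, so k ≤ s.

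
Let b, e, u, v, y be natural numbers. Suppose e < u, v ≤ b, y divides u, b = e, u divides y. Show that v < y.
From u divides y and y divides u, u = y. b = e and v ≤ b, thus v ≤ e. e < u, so v < u. Since u = y, v < y.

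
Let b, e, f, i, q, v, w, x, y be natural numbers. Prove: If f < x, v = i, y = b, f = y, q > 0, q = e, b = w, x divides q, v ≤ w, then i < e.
Because y = b and b = w, y = w. Since f = y and f < x, y < x. Since y = w, w < x. From v ≤ w, v < x. v = i, so i < x. x divides q and q > 0, thus x ≤ q. Since q = e, x ≤ e. Since i < x, i < e.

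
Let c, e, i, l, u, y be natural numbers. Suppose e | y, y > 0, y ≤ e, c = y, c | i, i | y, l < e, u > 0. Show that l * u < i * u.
Since e | y and y > 0, e ≤ y. Since y ≤ e, e = y. c = y and c | i, so y | i. Because i | y, y = i. e = y, so e = i. l < e, so l < i. From u > 0, l * u < i * u.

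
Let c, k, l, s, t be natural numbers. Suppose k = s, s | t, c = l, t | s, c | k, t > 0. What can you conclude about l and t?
l ≤ t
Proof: s | t and t | s, hence s = t. Since k = s, k = t. From c = l and c | k, l | k. k = t, so l | t. t > 0, so l ≤ t.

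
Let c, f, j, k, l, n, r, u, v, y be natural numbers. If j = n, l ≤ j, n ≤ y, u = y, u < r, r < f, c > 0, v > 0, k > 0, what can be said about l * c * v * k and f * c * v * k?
l * c * v * k < f * c * v * k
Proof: j = n and l ≤ j, hence l ≤ n. n ≤ y, so l ≤ y. From u = y and u < r, y < r. Since l ≤ y, l < r. Because r < f, l < f. Since c > 0, by multiplying by a positive, l * c < f * c. Combining with v > 0, by multiplying by a positive, l * c * v < f * c * v. Using k > 0, by multiplying by a positive, l * c * v * k < f * c * v * k.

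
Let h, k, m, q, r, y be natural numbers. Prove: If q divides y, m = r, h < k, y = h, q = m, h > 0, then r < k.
Since q = m and q divides y, m divides y. Since y = h, m divides h. Because h > 0, m ≤ h. m = r, so r ≤ h. Since h < k, r < k.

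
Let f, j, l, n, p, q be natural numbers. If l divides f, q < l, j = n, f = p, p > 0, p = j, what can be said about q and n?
q < n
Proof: From f = p and l divides f, l divides p. p > 0, so l ≤ p. Since q < l, q < p. p = j, so q < j. j = n, so q < n.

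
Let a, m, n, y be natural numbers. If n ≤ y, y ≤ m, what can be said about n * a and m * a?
n * a ≤ m * a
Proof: n ≤ y and y ≤ m, so n ≤ m. By multiplying by a non-negative, n * a ≤ m * a.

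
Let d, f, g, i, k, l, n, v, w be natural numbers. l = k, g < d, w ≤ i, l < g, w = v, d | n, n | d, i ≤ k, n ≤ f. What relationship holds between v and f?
v < f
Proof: w = v and w ≤ i, thus v ≤ i. i ≤ k, so v ≤ k. d | n and n | d, so d = n. Because g < d, g < n. Since l < g, l < n. Since l = k, k < n. From v ≤ k, v < n. Since n ≤ f, v < f.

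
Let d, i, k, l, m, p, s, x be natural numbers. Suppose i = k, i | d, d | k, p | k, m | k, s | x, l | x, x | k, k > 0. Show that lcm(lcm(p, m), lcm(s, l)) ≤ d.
i = k and i | d, therefore k | d. d | k, so k = d. p | k and m | k, therefore lcm(p, m) | k. From s | x and l | x, lcm(s, l) | x. Since x | k, lcm(s, l) | k. lcm(p, m) | k, so lcm(lcm(p, m), lcm(s, l)) | k. Since k > 0, lcm(lcm(p, m), lcm(s, l)) ≤ k. Since k = d, lcm(lcm(p, m), lcm(s, l)) ≤ d.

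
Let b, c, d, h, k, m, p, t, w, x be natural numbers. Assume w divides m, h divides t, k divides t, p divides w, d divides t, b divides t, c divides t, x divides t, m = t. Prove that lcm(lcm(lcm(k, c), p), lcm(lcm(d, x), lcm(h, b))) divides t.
k divides t and c divides t, therefore lcm(k, c) divides t. m = t and w divides m, therefore w divides t. Since p divides w, p divides t. lcm(k, c) divides t, so lcm(lcm(k, c), p) divides t. d divides t and x divides t, therefore lcm(d, x) divides t. h divides t and b divides t, hence lcm(h, b) divides t. Since lcm(d, x) divides t, lcm(lcm(d, x), lcm(h, b)) divides t. Since lcm(lcm(k, c), p) divides t, lcm(lcm(lcm(k, c), p), lcm(lcm(d, x), lcm(h, b))) divides t.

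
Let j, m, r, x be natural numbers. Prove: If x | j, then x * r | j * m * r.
Because x | j, x | j * m. Then x * r | j * m * r.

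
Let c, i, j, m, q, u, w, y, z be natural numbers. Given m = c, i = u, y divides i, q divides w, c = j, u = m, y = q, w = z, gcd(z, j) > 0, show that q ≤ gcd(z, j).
w = z and q divides w, hence q divides z. Because u = m and m = c, u = c. i = u, so i = c. Because y = q and y divides i, q divides i. Since i = c, q divides c. c = j, so q divides j. q divides z, so q divides gcd(z, j). From gcd(z, j) > 0, q ≤ gcd(z, j).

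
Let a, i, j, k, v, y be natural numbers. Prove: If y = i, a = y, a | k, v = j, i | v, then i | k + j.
Since a = y and a | k, y | k. Since y = i, i | k. v = j and i | v, therefore i | j. i | k, so i | k + j.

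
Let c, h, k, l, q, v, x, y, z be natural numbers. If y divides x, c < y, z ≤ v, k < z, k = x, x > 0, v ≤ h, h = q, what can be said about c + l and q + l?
c + l < q + l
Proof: y divides x and x > 0, therefore y ≤ x. k < z and z ≤ v, hence k < v. Since k = x, x < v. y ≤ x, so y < v. Since h = q and v ≤ h, v ≤ q. Since y < v, y < q. Since c < y, c < q. Then c + l < q + l.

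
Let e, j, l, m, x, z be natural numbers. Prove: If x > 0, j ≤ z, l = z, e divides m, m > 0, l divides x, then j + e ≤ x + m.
l divides x and x > 0, so l ≤ x. l = z, so z ≤ x. j ≤ z, so j ≤ x. From e divides m and m > 0, e ≤ m. j ≤ x, so j + e ≤ x + m.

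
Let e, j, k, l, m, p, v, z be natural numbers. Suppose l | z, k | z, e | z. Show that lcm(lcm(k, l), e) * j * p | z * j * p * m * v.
k | z and l | z, thus lcm(k, l) | z. e | z, so lcm(lcm(k, l), e) | z. Then lcm(lcm(k, l), e) * j | z * j. Then lcm(lcm(k, l), e) * j * p | z * j * p. Then lcm(lcm(k, l), e) * j * p | z * j * p * m. Then lcm(lcm(k, l), e) * j * p | z * j * p * m * v.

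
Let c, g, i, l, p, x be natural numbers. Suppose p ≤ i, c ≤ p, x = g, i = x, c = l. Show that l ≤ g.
c = l and c ≤ p, hence l ≤ p. i = x and x = g, hence i = g. p ≤ i, so p ≤ g. l ≤ p, so l ≤ g.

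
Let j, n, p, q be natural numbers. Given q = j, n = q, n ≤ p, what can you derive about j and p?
j ≤ p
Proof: n = q and n ≤ p, so q ≤ p. Since q = j, j ≤ p.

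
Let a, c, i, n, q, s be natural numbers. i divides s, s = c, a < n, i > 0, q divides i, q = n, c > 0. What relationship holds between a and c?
a < c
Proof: q divides i and i > 0, thus q ≤ i. Since q = n, n ≤ i. Since a < n, a < i. s = c and i divides s, hence i divides c. Because c > 0, i ≤ c. a < i, so a < c.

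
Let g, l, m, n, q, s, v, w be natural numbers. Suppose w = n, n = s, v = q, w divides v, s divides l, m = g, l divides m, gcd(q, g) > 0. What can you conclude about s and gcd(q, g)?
s ≤ gcd(q, g)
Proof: w = n and n = s, so w = s. Because v = q and w divides v, w divides q. w = s, so s divides q. m = g and l divides m, thus l divides g. Since s divides l, s divides g. Since s divides q, s divides gcd(q, g). gcd(q, g) > 0, so s ≤ gcd(q, g).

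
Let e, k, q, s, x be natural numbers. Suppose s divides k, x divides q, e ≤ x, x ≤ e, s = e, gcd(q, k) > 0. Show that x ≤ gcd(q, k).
From e ≤ x and x ≤ e, e = x. s = e, so s = x. s divides k, so x divides k. Because x divides q, x divides gcd(q, k). Since gcd(q, k) > 0, x ≤ gcd(q, k).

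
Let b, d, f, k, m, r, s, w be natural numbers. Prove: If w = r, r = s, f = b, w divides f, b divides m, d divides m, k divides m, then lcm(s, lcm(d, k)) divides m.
w = r and r = s, so w = s. Since f = b and w divides f, w divides b. w = s, so s divides b. Since b divides m, s divides m. d divides m and k divides m, therefore lcm(d, k) divides m. Since s divides m, lcm(s, lcm(d, k)) divides m.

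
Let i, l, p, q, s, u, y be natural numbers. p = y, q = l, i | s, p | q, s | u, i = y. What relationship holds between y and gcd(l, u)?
y | gcd(l, u)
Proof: Since p = y and p | q, y | q. q = l, so y | l. Since i = y and i | s, y | s. Since s | u, y | u. From y | l, y | gcd(l, u).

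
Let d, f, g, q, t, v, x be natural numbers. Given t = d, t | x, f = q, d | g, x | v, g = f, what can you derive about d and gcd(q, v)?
d | gcd(q, v)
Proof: g = f and f = q, hence g = q. d | g, so d | q. From t | x and x | v, t | v. Since t = d, d | v. d | q, so d | gcd(q, v).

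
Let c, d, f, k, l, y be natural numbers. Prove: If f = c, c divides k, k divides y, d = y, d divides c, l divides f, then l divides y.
c divides k and k divides y, therefore c divides y. d = y and d divides c, thus y divides c. Because c divides y, c = y. From f = c, f = y. l divides f, so l divides y.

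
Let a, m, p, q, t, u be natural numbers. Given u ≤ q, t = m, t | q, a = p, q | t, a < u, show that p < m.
q | t and t | q, hence q = t. From a = p and a < u, p < u. Because u ≤ q, p < q. Since q = t, p < t. Since t = m, p < m.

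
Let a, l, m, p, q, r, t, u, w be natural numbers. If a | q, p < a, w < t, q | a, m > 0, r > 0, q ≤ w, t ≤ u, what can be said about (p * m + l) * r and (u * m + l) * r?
(p * m + l) * r < (u * m + l) * r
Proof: Since a | q and q | a, a = q. From p < a, p < q. w < t and t ≤ u, so w < u. From q ≤ w, q < u. Since p < q, p < u. Since m > 0, p * m < u * m. Then p * m + l < u * m + l. Because r > 0, (p * m + l) * r < (u * m + l) * r.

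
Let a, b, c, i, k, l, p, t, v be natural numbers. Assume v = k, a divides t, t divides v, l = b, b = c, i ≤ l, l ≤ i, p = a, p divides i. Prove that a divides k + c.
a divides t and t divides v, thus a divides v. Since v = k, a divides k. From l = b and b = c, l = c. i ≤ l and l ≤ i, hence i = l. p = a and p divides i, thus a divides i. Since i = l, a divides l. From l = c, a divides c. Since a divides k, a divides k + c.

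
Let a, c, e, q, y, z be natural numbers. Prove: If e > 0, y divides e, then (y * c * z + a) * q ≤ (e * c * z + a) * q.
y divides e and e > 0, so y ≤ e. By multiplying by a non-negative, y * c ≤ e * c. By multiplying by a non-negative, y * c * z ≤ e * c * z. Then y * c * z + a ≤ e * c * z + a. By multiplying by a non-negative, (y * c * z + a) * q ≤ (e * c * z + a) * q.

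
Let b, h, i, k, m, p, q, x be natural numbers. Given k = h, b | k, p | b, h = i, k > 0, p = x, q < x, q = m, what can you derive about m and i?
m < i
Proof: q = m and q < x, thus m < x. k = h and h = i, so k = i. p | b and b | k, thus p | k. Since p = x, x | k. k > 0, so x ≤ k. Since k = i, x ≤ i. m < x, so m < i.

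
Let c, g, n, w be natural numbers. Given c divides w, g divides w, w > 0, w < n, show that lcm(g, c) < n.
Because g divides w and c divides w, lcm(g, c) divides w. Since w > 0, lcm(g, c) ≤ w. Since w < n, lcm(g, c) < n.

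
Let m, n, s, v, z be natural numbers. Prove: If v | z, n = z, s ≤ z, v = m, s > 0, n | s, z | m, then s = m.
From n = z and n | s, z | s. s > 0, so z ≤ s. s ≤ z, so s = z. Because v = m and v | z, m | z. From z | m, z = m. s = z, so s = m.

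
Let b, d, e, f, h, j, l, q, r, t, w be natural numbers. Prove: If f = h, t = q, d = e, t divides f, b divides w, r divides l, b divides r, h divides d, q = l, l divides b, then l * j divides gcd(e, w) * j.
Because t = q and q = l, t = l. f = h and t divides f, hence t divides h. t = l, so l divides h. Since d = e and h divides d, h divides e. l divides h, so l divides e. From b divides r and r divides l, b divides l. Since l divides b, b = l. b divides w, so l divides w. l divides e, so l divides gcd(e, w). Then l * j divides gcd(e, w) * j.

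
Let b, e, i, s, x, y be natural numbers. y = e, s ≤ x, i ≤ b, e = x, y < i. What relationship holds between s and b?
s < b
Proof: y = e and y < i, thus e < i. i ≤ b, so e < b. Since e = x, x < b. From s ≤ x, s < b.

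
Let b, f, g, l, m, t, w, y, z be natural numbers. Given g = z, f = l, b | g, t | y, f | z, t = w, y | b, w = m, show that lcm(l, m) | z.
From f = l and f | z, l | z. Because t = w and w = m, t = m. Since y | b and b | g, y | g. Since g = z, y | z. Since t | y, t | z. Since t = m, m | z. From l | z, lcm(l, m) | z.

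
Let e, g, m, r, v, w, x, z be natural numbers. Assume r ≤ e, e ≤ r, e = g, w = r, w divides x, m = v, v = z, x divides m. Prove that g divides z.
r ≤ e and e ≤ r, so r = e. e = g, so r = g. From m = v and v = z, m = z. x divides m, so x divides z. w divides x, so w divides z. Since w = r, r divides z. r = g, so g divides z.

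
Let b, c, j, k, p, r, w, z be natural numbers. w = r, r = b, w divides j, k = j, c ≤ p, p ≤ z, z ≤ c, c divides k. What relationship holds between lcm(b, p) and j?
lcm(b, p) divides j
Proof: w = r and r = b, so w = b. Because w divides j, b divides j. Because p ≤ z and z ≤ c, p ≤ c. Since c ≤ p, c = p. Since c divides k, p divides k. Since k = j, p divides j. b divides j, so lcm(b, p) divides j.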